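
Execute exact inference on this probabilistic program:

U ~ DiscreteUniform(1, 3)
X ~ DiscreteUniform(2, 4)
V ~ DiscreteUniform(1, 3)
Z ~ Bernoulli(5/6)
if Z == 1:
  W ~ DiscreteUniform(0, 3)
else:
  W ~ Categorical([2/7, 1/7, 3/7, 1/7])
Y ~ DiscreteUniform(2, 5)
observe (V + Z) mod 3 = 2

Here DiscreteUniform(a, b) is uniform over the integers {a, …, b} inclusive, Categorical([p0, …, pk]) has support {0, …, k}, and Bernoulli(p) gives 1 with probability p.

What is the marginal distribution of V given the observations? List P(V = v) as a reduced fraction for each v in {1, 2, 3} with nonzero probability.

P(V=1) = 5/6, P(V=2) = 1/6

Enumerate traces; 288 have nonzero weight after conditioning:
  (U=1, X=2, V=1, Z=1, W=0, Y=2) weight 5/2592
  (U=1, X=2, V=1, Z=1, W=0, Y=3) weight 5/2592
  (U=1, X=2, V=1, Z=1, W=0, Y=4) weight 5/2592
  (U=1, X=2, V=1, Z=1, W=0, Y=5) weight 5/2592
  (U=1, X=2, V=1, Z=1, W=1, Y=2) weight 5/2592
  (U=1, X=2, V=1, Z=1, W=1, Y=3) weight 5/2592
  (U=1, X=2, V=1, Z=1, W=1, Y=4) weight 5/2592
  (U=1, X=2, V=1, Z=1, W=1, Y=5) weight 5/2592
  (U=1, X=2, V=2, Z=0, W=0, Y=2) weight 1/2268
  … 279 more
Group by V:
  weight(V=1) = 5/18
  weight(V=2) = 1/18
Total weight = 5/18 + 1/18 = 1/3
P(V=1 | obs) = 5/18 / 1/3 = 5/6
P(V=2 | obs) = 1/18 / 1/3 = 1/6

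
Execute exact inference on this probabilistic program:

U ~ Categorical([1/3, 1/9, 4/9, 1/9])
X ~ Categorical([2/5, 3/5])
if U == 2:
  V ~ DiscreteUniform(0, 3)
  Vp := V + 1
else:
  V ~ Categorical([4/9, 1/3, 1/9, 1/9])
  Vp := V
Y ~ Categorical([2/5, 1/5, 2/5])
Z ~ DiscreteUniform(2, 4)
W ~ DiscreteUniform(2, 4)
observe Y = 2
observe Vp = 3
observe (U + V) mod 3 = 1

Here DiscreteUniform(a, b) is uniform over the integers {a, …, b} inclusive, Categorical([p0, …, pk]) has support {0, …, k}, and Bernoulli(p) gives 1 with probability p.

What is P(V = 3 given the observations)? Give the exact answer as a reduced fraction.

P(V = 3 | obs) = 1/10

Enumerate traces; 36 have nonzero weight after conditioning:
  (U=1, X=0, V=3, Y=2, Z=2, W=2) weight 4/18225
  (U=1, X=0, V=3, Y=2, Z=2, W=3) weight 4/18225
  (U=1, X=0, V=3, Y=2, Z=2, W=4) weight 4/18225
  (U=1, X=0, V=3, Y=2, Z=3, W=2) weight 4/18225
  (U=1, X=0, V=3, Y=2, Z=3, W=3) weight 4/18225
  (U=1, X=0, V=3, Y=2, Z=3, W=4) weight 4/18225
  (U=1, X=0, V=3, Y=2, Z=4, W=2) weight 4/18225
  (U=1, X=0, V=3, Y=2, Z=4, W=3) weight 4/18225
  (U=2, X=0, V=2, Y=2, Z=2, W=2) weight 4/2025
  … 27 more
Group by V:
  weight(V=2) = 2/45
  weight(V=3) = 2/405
Total weight = 2/45 + 2/405 = 4/81
P(V=2 | obs) = 2/45 / 4/81 = 9/10
P(V=3 | obs) = 2/405 / 4/81 = 1/10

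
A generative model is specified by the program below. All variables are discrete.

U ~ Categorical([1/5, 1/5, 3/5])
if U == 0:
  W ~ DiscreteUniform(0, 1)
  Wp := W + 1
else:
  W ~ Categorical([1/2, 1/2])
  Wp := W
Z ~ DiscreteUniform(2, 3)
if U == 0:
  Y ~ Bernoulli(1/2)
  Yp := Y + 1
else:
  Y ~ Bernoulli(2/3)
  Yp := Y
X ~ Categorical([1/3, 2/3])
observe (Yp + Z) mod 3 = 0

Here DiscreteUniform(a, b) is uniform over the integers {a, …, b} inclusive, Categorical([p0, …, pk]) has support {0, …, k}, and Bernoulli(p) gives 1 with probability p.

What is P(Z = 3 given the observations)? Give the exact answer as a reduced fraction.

Enumerate traces; 20 have nonzero weight after conditioning:
  (U=0, W=0, Z=2, Y=0, X=0) weight 1/120
  (U=0, W=0, Z=2, Y=0, X=1) weight 1/60
  (U=0, W=1, Z=2, Y=0, X=0) weight 1/120
  (U=0, W=1, Z=2, Y=0, X=1) weight 1/60
  (U=1, W=0, Z=2, Y=1, X=0) weight 1/90
  (U=1, W=0, Z=2, Y=1, X=1) weight 1/45
  (U=1, W=0, Z=3, Y=0, X=0) weight 1/180
  (U=1, W=0, Z=3, Y=0, X=1) weight 1/90
  … 12 more
Group by Z:
  weight(Z=2) = 19/60
  weight(Z=3) = 2/15
Total weight = 19/60 + 2/15 = 9/20
P(Z=2 | obs) = 19/60 / 9/20 = 19/27
P(Z=3 | obs) = 2/15 / 9/20 = 8/27

P(Z = 3 | obs) = 8/27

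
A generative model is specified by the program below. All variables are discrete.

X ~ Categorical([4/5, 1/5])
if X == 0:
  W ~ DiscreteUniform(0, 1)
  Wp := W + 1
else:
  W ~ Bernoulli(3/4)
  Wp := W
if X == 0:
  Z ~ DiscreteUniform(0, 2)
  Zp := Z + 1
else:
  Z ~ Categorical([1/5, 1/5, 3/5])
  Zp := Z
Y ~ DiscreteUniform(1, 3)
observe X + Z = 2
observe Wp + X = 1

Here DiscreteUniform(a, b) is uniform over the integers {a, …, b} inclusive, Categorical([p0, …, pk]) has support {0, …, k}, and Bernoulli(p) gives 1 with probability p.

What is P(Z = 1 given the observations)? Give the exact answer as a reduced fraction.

P(Z = 1 | obs) = 3/43

Enumerate traces; 6 have nonzero weight after conditioning:
  (X=0, W=0, Z=2, Y=1) weight 2/45
  (X=0, W=0, Z=2, Y=2) weight 2/45
  (X=0, W=0, Z=2, Y=3) weight 2/45
  (X=1, W=0, Z=1, Y=1) weight 1/300
  (X=1, W=0, Z=1, Y=2) weight 1/300
  (X=1, W=0, Z=1, Y=3) weight 1/300
Group by Z:
  weight(Z=1) = 1/100
  weight(Z=2) = 2/15
Total weight = 1/100 + 2/15 = 43/300
P(Z=1 | obs) = 1/100 / 43/300 = 3/43
P(Z=2 | obs) = 2/15 / 43/300 = 40/43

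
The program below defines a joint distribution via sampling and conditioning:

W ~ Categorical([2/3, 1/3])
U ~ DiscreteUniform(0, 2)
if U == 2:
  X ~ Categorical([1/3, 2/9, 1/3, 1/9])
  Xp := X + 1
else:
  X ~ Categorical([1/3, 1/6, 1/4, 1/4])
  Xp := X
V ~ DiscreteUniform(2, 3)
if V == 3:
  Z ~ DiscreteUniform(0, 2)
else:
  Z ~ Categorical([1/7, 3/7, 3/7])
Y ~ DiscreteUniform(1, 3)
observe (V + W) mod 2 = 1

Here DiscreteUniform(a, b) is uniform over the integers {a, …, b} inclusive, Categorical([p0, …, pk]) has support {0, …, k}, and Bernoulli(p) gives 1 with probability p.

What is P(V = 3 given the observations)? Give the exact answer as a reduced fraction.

Enumerate traces; 216 have nonzero weight after conditioning:
  (W=0, U=0, X=0, V=3, Z=0, Y=1) weight 1/243
  (W=0, U=0, X=0, V=3, Z=0, Y=2) weight 1/243
  (W=0, U=0, X=0, V=3, Z=0, Y=3) weight 1/243
  (W=0, U=0, X=0, V=3, Z=1, Y=1) weight 1/243
  (W=0, U=0, X=0, V=3, Z=1, Y=2) weight 1/243
  (W=0, U=0, X=0, V=3, Z=1, Y=3) weight 1/243
  (W=0, U=0, X=0, V=3, Z=2, Y=1) weight 1/243
  (W=0, U=0, X=0, V=3, Z=2, Y=2) weight 1/243
  (W=1, U=0, X=0, V=2, Z=0, Y=1) weight 1/1134
  … 207 more
Group by V:
  weight(V=2) = 1/6
  weight(V=3) = 1/3
Total weight = 1/6 + 1/3 = 1/2
P(V=2 | obs) = 1/6 / 1/2 = 1/3
P(V=3 | obs) = 1/3 / 1/2 = 2/3

P(V = 3 | obs) = 2/3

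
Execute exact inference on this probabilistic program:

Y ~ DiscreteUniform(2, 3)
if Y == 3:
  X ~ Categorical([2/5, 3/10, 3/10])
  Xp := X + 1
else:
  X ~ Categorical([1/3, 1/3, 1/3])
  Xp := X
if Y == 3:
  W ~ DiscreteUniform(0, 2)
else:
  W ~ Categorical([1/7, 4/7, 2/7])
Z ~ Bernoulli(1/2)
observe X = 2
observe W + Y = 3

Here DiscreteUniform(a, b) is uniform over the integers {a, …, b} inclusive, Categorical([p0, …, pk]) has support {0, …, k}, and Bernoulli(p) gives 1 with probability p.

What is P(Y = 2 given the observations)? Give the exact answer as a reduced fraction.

P(Y = 2 | obs) = 40/61

Enumerate traces; 4 have nonzero weight after conditioning:
  (Y=2, X=2, W=1, Z=0) weight 1/21
  (Y=2, X=2, W=1, Z=1) weight 1/21
  (Y=3, X=2, W=0, Z=0) weight 1/40
  (Y=3, X=2, W=0, Z=1) weight 1/40
Group by Y:
  weight(Y=2) = 2/21
  weight(Y=3) = 1/20
Total weight = 2/21 + 1/20 = 61/420
P(Y=2 | obs) = 2/21 / 61/420 = 40/61
P(Y=3 | obs) = 1/20 / 61/420 = 21/61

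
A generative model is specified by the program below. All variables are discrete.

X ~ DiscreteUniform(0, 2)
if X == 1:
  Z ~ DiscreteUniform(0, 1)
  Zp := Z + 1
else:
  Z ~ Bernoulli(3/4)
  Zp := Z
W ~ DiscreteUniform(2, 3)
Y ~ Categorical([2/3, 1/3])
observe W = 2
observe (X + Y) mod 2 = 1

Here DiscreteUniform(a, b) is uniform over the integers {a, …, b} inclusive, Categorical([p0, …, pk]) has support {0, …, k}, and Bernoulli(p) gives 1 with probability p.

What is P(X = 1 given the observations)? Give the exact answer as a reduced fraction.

P(X = 1 | obs) = 1/2

Enumerate traces; 6 have nonzero weight after conditioning:
  (X=0, Z=0, W=2, Y=1) weight 1/72
  (X=0, Z=1, W=2, Y=1) weight 1/24
  (X=1, Z=0, W=2, Y=0) weight 1/18
  (X=1, Z=1, W=2, Y=0) weight 1/18
  (X=2, Z=0, W=2, Y=1) weight 1/72
  (X=2, Z=1, W=2, Y=1) weight 1/24
Group by X:
  weight(X=0) = 1/18
  weight(X=1) = 1/9
  weight(X=2) = 1/18
Total weight = 1/18 + 1/9 + 1/18 = 2/9
P(X=0 | obs) = 1/18 / 2/9 = 1/4
P(X=1 | obs) = 1/9 / 2/9 = 1/2
P(X=2 | obs) = 1/18 / 2/9 = 1/4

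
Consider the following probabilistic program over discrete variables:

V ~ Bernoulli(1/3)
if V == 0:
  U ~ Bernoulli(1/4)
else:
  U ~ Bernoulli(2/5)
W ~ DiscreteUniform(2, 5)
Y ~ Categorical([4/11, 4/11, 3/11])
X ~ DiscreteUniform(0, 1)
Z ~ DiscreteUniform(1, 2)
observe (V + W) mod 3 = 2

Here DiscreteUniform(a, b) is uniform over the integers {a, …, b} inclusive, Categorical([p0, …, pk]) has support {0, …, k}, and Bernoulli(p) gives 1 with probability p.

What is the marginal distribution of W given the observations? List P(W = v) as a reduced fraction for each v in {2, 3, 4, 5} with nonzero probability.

P(W=2) = 2/5, P(W=4) = 1/5, P(W=5) = 2/5

Enumerate traces; 72 have nonzero weight after conditioning:
  (V=0, U=0, W=2, Y=0, X=0, Z=1) weight 1/88
  (V=0, U=0, W=2, Y=0, X=0, Z=2) weight 1/88
  (V=0, U=0, W=2, Y=0, X=1, Z=1) weight 1/88
  (V=0, U=0, W=2, Y=0, X=1, Z=2) weight 1/88
  (V=0, U=0, W=2, Y=1, X=0, Z=1) weight 1/88
  (V=0, U=0, W=2, Y=1, X=0, Z=2) weight 1/88
  (V=0, U=0, W=2, Y=1, X=1, Z=1) weight 1/88
  (V=0, U=0, W=2, Y=1, X=1, Z=2) weight 1/88
  (V=0, U=0, W=5, Y=0, X=0, Z=1) weight 1/88
  (V=1, U=0, W=4, Y=0, X=0, Z=1) weight 1/220
  … 62 more
Group by W:
  weight(W=2) = 1/6
  weight(W=4) = 1/12
  weight(W=5) = 1/6
Total weight = 1/6 + 1/12 + 1/6 = 5/12
P(W=2 | obs) = 1/6 / 5/12 = 2/5
P(W=4 | obs) = 1/12 / 5/12 = 1/5
P(W=5 | obs) = 1/6 / 5/12 = 2/5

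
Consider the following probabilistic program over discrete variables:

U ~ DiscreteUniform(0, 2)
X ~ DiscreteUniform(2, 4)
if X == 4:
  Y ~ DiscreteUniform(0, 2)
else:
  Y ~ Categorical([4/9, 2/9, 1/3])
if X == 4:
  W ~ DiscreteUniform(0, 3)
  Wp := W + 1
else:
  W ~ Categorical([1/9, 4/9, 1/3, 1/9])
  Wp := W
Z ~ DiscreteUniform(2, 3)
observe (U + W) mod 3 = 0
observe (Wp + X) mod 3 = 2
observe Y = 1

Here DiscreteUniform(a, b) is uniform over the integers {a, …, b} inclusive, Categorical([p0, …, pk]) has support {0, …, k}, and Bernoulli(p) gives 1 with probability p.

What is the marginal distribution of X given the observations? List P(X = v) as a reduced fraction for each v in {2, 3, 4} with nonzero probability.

Enumerate traces; 10 have nonzero weight after conditioning:
  (U=0, X=2, Y=1, W=0, Z=2) weight 1/729
  (U=0, X=2, Y=1, W=0, Z=3) weight 1/729
  (U=0, X=2, Y=1, W=3, Z=2) weight 1/729
  (U=0, X=2, Y=1, W=3, Z=3) weight 1/729
  (U=0, X=4, Y=1, W=0, Z=2) weight 1/216
  (U=0, X=4, Y=1, W=0, Z=3) weight 1/216
  (U=0, X=4, Y=1, W=3, Z=2) weight 1/216
  (U=0, X=4, Y=1, W=3, Z=3) weight 1/216
  (U=1, X=3, Y=1, W=2, Z=2) weight 1/243
  … 1 more
Group by X:
  weight(X=2) = 4/729
  weight(X=3) = 2/243
  weight(X=4) = 1/54
Total weight = 4/729 + 2/243 + 1/54 = 47/1458
P(X=2 | obs) = 4/729 / 47/1458 = 8/47
P(X=3 | obs) = 2/243 / 47/1458 = 12/47
P(X=4 | obs) = 1/54 / 47/1458 = 27/47

P(X=2) = 8/47, P(X=3) = 12/47, P(X=4) = 27/47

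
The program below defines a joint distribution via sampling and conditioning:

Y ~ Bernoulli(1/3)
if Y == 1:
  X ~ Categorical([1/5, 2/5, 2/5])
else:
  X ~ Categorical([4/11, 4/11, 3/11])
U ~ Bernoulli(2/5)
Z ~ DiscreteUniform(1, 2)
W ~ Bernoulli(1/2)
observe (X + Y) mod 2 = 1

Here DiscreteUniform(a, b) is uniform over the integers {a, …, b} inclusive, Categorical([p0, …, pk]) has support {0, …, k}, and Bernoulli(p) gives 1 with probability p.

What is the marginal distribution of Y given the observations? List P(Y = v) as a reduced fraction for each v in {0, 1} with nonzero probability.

P(Y=0) = 40/73, P(Y=1) = 33/73

Enumerate traces; 24 have nonzero weight after conditioning:
  (Y=0, X=1, U=0, Z=1, W=0) weight 2/55
  (Y=0, X=1, U=0, Z=1, W=1) weight 2/55
  (Y=0, X=1, U=0, Z=2, W=0) weight 2/55
  (Y=0, X=1, U=0, Z=2, W=1) weight 2/55
  (Y=0, X=1, U=1, Z=1, W=0) weight 4/165
  (Y=0, X=1, U=1, Z=1, W=1) weight 4/165
  (Y=0, X=1, U=1, Z=2, W=0) weight 4/165
  (Y=0, X=1, U=1, Z=2, W=1) weight 4/165
  (Y=1, X=0, U=0, Z=1, W=0) weight 1/100
  … 15 more
Group by Y:
  weight(Y=0) = 8/33
  weight(Y=1) = 1/5
Total weight = 8/33 + 1/5 = 73/165
P(Y=0 | obs) = 8/33 / 73/165 = 40/73
P(Y=1 | obs) = 1/5 / 73/165 = 33/73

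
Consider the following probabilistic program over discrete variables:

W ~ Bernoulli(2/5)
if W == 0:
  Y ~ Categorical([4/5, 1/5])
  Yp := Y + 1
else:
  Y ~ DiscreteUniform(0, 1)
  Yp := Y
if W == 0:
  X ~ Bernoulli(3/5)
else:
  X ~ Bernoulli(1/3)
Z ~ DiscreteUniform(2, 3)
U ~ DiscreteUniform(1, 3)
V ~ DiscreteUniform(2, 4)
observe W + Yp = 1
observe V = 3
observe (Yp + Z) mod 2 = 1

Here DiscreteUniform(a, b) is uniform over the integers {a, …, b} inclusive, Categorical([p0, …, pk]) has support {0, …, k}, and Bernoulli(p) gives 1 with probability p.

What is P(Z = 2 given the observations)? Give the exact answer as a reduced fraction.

Enumerate traces; 12 have nonzero weight after conditioning:
  (W=0, Y=0, X=0, Z=2, U=1, V=3) weight 4/375
  (W=0, Y=0, X=0, Z=2, U=2, V=3) weight 4/375
  (W=0, Y=0, X=0, Z=2, U=3, V=3) weight 4/375
  (W=0, Y=0, X=1, Z=2, U=1, V=3) weight 2/125
  (W=0, Y=0, X=1, Z=2, U=2, V=3) weight 2/125
  (W=0, Y=0, X=1, Z=2, U=3, V=3) weight 2/125
  (W=1, Y=0, X=0, Z=3, U=1, V=3) weight 1/135
  (W=1, Y=0, X=0, Z=3, U=2, V=3) weight 1/135
  … 4 more
Group by Z:
  weight(Z=2) = 2/25
  weight(Z=3) = 1/30
Total weight = 2/25 + 1/30 = 17/150
P(Z=2 | obs) = 2/25 / 17/150 = 12/17
P(Z=3 | obs) = 1/30 / 17/150 = 5/17

P(Z = 2 | obs) = 12/17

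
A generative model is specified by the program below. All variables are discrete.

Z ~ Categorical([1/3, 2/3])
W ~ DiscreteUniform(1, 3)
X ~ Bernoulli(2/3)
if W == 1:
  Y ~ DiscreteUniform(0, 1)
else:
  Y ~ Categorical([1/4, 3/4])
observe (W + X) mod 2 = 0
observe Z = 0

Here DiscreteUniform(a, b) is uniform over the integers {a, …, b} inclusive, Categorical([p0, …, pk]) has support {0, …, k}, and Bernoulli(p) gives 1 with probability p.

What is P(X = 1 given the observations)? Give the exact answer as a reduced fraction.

Enumerate traces; 6 have nonzero weight after conditioning:
  (Z=0, W=1, X=1, Y=0) weight 1/27
  (Z=0, W=1, X=1, Y=1) weight 1/27
  (Z=0, W=2, X=0, Y=0) weight 1/108
  (Z=0, W=2, X=0, Y=1) weight 1/36
  (Z=0, W=3, X=1, Y=0) weight 1/54
  (Z=0, W=3, X=1, Y=1) weight 1/18
Group by X:
  weight(X=0) = 1/27
  weight(X=1) = 4/27
Total weight = 1/27 + 4/27 = 5/27
P(X=0 | obs) = 1/27 / 5/27 = 1/5
P(X=1 | obs) = 4/27 / 5/27 = 4/5

P(X = 1 | obs) = 4/5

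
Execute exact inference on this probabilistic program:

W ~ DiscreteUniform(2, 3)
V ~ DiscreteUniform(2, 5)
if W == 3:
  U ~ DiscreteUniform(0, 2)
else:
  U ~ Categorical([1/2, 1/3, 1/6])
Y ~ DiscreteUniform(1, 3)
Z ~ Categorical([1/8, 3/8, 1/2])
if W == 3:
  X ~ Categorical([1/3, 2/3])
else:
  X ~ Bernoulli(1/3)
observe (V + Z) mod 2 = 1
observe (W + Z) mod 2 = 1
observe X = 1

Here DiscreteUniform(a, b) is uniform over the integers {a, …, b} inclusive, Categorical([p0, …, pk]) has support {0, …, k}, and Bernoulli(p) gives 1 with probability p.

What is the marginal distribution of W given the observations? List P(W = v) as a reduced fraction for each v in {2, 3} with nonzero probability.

Enumerate traces; 54 have nonzero weight after conditioning:
  (W=2, V=2, U=0, Y=1, Z=1, X=1) weight 1/384
  (W=2, V=2, U=0, Y=2, Z=1, X=1) weight 1/384
  (W=2, V=2, U=0, Y=3, Z=1, X=1) weight 1/384
  (W=2, V=2, U=1, Y=1, Z=1, X=1) weight 1/576
  (W=2, V=2, U=1, Y=2, Z=1, X=1) weight 1/576
  (W=2, V=2, U=1, Y=3, Z=1, X=1) weight 1/576
  (W=2, V=2, U=2, Y=1, Z=1, X=1) weight 1/1152
  (W=2, V=2, U=2, Y=2, Z=1, X=1) weight 1/1152
  (W=3, V=3, U=0, Y=1, Z=0, X=1) weight 1/864
  … 45 more
Group by W:
  weight(W=2) = 1/32
  weight(W=3) = 5/48
Total weight = 1/32 + 5/48 = 13/96
P(W=2 | obs) = 1/32 / 13/96 = 3/13
P(W=3 | obs) = 5/48 / 13/96 = 10/13

P(W=2) = 3/13, P(W=3) = 10/13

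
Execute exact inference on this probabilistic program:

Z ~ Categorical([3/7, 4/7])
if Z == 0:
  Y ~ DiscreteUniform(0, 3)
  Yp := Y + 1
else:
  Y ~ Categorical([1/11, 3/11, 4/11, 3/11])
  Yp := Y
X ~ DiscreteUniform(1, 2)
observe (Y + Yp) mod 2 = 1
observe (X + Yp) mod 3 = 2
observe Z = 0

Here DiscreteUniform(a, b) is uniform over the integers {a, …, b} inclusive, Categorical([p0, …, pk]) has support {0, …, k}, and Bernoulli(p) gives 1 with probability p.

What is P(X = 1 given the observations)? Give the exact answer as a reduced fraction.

P(X = 1 | obs) = 2/3

Enumerate traces; 3 have nonzero weight after conditioning:
  (Z=0, Y=0, X=1) weight 3/56
  (Z=0, Y=2, X=2) weight 3/56
  (Z=0, Y=3, X=1) weight 3/56
Group by X:
  weight(X=1) = 3/28
  weight(X=2) = 3/56
Total weight = 3/28 + 3/56 = 9/56
P(X=1 | obs) = 3/28 / 9/56 = 2/3
P(X=2 | obs) = 3/56 / 9/56 = 1/3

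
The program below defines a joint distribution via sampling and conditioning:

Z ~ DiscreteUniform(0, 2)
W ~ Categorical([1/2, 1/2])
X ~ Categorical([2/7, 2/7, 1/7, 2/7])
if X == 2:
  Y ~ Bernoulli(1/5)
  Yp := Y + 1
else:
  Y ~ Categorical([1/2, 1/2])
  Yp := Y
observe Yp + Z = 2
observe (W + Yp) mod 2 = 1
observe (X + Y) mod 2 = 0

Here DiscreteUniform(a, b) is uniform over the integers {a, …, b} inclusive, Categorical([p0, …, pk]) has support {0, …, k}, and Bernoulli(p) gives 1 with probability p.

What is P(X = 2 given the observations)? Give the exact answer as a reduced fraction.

P(X = 2 | obs) = 4/19

Enumerate traces; 4 have nonzero weight after conditioning:
  (Z=1, W=0, X=1, Y=1) weight 1/42
  (Z=1, W=0, X=2, Y=0) weight 2/105
  (Z=1, W=0, X=3, Y=1) weight 1/42
  (Z=2, W=1, X=0, Y=0) weight 1/42
Group by X:
  weight(X=0) = 1/42
  weight(X=1) = 1/42
  weight(X=2) = 2/105
  weight(X=3) = 1/42
Total weight = 1/42 + 1/42 + 2/105 + 1/42 = 19/210
P(X=0 | obs) = 1/42 / 19/210 = 5/19
P(X=1 | obs) = 1/42 / 19/210 = 5/19
P(X=2 | obs) = 2/105 / 19/210 = 4/19
P(X=3 | obs) = 1/42 / 19/210 = 5/19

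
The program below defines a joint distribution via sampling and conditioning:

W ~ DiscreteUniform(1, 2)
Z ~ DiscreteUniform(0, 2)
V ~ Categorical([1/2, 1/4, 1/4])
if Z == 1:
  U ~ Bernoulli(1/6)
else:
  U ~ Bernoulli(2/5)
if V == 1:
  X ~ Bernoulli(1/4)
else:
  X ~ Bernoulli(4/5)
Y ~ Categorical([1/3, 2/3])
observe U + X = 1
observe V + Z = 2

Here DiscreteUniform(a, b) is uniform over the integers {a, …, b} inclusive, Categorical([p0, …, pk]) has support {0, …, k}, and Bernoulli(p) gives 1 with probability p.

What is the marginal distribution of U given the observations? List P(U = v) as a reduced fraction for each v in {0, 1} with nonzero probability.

P(U=0) = 989/1208, P(U=1) = 219/1208

Enumerate traces; 24 have nonzero weight after conditioning:
  (W=1, Z=0, V=2, U=0, X=1, Y=0) weight 1/150
  (W=1, Z=0, V=2, U=0, X=1, Y=1) weight 1/75
  (W=1, Z=0, V=2, U=1, X=0, Y=0) weight 1/900
  (W=1, Z=0, V=2, U=1, X=0, Y=1) weight 1/450
  (W=1, Z=1, V=1, U=0, X=1, Y=0) weight 5/1728
  (W=1, Z=1, V=1, U=0, X=1, Y=1) weight 5/864
  (W=1, Z=1, V=1, U=1, X=0, Y=0) weight 1/576
  (W=1, Z=1, V=1, U=1, X=0, Y=1) weight 1/288
  … 16 more
Group by U:
  weight(U=0) = 989/7200
  weight(U=1) = 73/2400
Total weight = 989/7200 + 73/2400 = 151/900
P(U=0 | obs) = 989/7200 / 151/900 = 989/1208
P(U=1 | obs) = 73/2400 / 151/900 = 219/1208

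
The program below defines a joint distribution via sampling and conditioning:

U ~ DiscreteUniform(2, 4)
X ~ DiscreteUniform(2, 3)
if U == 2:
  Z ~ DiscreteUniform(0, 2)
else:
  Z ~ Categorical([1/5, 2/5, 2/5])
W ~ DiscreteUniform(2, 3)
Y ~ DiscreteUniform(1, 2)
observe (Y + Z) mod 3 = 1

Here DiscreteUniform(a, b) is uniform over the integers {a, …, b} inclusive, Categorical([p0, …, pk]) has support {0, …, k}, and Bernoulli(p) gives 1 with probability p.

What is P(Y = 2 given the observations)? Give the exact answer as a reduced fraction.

Enumerate traces; 24 have nonzero weight after conditioning:
  (U=2, X=2, Z=0, W=2, Y=1) weight 1/72
  (U=2, X=2, Z=0, W=3, Y=1) weight 1/72
  (U=2, X=2, Z=2, W=2, Y=2) weight 1/72
  (U=2, X=2, Z=2, W=3, Y=2) weight 1/72
  (U=2, X=3, Z=0, W=2, Y=1) weight 1/72
  (U=2, X=3, Z=0, W=3, Y=1) weight 1/72
  (U=2, X=3, Z=2, W=2, Y=2) weight 1/72
  (U=2, X=3, Z=2, W=3, Y=2) weight 1/72
  … 16 more
Group by Y:
  weight(Y=1) = 11/90
  weight(Y=2) = 17/90
Total weight = 11/90 + 17/90 = 14/45
P(Y=1 | obs) = 11/90 / 14/45 = 11/28
P(Y=2 | obs) = 17/90 / 14/45 = 17/28

P(Y = 2 | obs) = 17/28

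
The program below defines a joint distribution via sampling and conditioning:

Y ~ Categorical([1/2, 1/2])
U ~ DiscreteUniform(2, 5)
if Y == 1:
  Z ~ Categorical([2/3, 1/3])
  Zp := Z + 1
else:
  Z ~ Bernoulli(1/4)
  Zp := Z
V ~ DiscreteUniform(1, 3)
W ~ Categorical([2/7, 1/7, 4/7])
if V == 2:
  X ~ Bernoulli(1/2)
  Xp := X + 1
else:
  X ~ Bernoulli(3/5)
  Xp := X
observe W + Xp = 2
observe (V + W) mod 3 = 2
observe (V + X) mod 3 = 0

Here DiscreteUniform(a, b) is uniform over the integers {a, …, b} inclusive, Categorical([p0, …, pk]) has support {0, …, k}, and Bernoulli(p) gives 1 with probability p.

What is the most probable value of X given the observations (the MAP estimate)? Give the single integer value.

argmax_v P(X = v | obs) = 0

Enumerate traces; 32 have nonzero weight after conditioning:
  (Y=0, U=2, Z=0, V=2, W=0, X=1) weight 1/224
  (Y=0, U=2, Z=0, V=3, W=2, X=0) weight 1/140
  (Y=0, U=2, Z=1, V=2, W=0, X=1) weight 1/672
  (Y=0, U=2, Z=1, V=3, W=2, X=0) weight 1/420
  (Y=0, U=3, Z=0, V=2, W=0, X=1) weight 1/224
  (Y=0, U=3, Z=0, V=3, W=2, X=0) weight 1/140
  (Y=0, U=3, Z=1, V=2, W=0, X=1) weight 1/672
  (Y=0, U=3, Z=1, V=3, W=2, X=0) weight 1/420
  … 24 more
Group by X:
  weight(X=0) = 8/105
  weight(X=1) = 1/21
Total weight = 8/105 + 1/21 = 13/105
P(X=0 | obs) = 8/105 / 13/105 = 8/13
P(X=1 | obs) = 1/21 / 13/105 = 5/13
argmax = 0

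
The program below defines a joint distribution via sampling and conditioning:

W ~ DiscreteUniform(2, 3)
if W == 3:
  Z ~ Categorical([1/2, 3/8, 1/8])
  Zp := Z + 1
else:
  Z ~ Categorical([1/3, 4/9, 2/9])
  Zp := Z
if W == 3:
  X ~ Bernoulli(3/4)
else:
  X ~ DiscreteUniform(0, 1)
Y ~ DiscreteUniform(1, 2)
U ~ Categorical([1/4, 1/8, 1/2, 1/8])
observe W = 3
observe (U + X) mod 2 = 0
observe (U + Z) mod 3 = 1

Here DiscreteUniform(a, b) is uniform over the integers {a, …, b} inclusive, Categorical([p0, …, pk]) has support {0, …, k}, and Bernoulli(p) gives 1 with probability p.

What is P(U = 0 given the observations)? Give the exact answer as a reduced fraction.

Enumerate traces; 8 have nonzero weight after conditioning:
  (W=3, Z=0, X=1, Y=1, U=1) weight 3/256
  (W=3, Z=0, X=1, Y=2, U=1) weight 3/256
  (W=3, Z=1, X=0, Y=1, U=0) weight 3/512
  (W=3, Z=1, X=0, Y=2, U=0) weight 3/512
  (W=3, Z=1, X=1, Y=1, U=3) weight 9/1024
  (W=3, Z=1, X=1, Y=2, U=3) weight 9/1024
  (W=3, Z=2, X=0, Y=1, U=2) weight 1/256
  (W=3, Z=2, X=0, Y=2, U=2) weight 1/256
Group by U:
  weight(U=0) = 3/256
  weight(U=1) = 3/128
  weight(U=2) = 1/128
  weight(U=3) = 9/512
Total weight = 3/256 + 3/128 + 1/128 + 9/512 = 31/512
P(U=0 | obs) = 3/256 / 31/512 = 6/31
P(U=1 | obs) = 3/128 / 31/512 = 12/31
P(U=2 | obs) = 1/128 / 31/512 = 4/31
P(U=3 | obs) = 9/512 / 31/512 = 9/31

P(U = 0 | obs) = 6/31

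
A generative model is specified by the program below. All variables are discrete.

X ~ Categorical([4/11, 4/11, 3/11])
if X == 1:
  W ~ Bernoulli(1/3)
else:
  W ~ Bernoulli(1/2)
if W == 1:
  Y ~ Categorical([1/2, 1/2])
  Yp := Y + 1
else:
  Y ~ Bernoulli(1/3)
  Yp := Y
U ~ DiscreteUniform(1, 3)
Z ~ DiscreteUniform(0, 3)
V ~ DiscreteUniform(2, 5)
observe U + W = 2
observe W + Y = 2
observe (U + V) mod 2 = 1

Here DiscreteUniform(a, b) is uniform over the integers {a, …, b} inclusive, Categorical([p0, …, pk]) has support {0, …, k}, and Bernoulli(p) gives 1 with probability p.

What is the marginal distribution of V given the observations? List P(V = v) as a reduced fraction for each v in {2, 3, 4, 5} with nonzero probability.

Enumerate traces; 24 have nonzero weight after conditioning:
  (X=0, W=1, Y=1, U=1, Z=0, V=2) weight 1/528
  (X=0, W=1, Y=1, U=1, Z=0, V=4) weight 1/528
  (X=0, W=1, Y=1, U=1, Z=1, V=2) weight 1/528
  (X=0, W=1, Y=1, U=1, Z=1, V=4) weight 1/528
  (X=0, W=1, Y=1, U=1, Z=2, V=2) weight 1/528
  (X=0, W=1, Y=1, U=1, Z=2, V=4) weight 1/528
  (X=0, W=1, Y=1, U=1, Z=3, V=2) weight 1/528
  (X=0, W=1, Y=1, U=1, Z=3, V=4) weight 1/528
  … 16 more
Group by V:
  weight(V=2) = 29/1584
  weight(V=4) = 29/1584
Total weight = 29/1584 + 29/1584 = 29/792
P(V=2 | obs) = 29/1584 / 29/792 = 1/2
P(V=4 | obs) = 29/1584 / 29/792 = 1/2

P(V=2) = 1/2, P(V=4) = 1/2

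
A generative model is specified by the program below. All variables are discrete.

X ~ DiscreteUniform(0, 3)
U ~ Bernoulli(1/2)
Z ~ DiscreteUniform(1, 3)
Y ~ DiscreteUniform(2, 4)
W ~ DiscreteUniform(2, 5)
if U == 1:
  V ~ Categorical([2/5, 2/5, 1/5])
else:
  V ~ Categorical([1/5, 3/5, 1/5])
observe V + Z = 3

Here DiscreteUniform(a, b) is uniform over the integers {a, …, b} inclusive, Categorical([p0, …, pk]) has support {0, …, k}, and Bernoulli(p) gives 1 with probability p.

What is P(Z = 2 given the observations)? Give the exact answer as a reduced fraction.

Enumerate traces; 288 have nonzero weight after conditioning:
  (X=0, U=0, Z=1, Y=2, W=2, V=2) weight 1/1440
  (X=0, U=0, Z=1, Y=2, W=3, V=2) weight 1/1440
  (X=0, U=0, Z=1, Y=2, W=4, V=2) weight 1/1440
  (X=0, U=0, Z=1, Y=2, W=5, V=2) weight 1/1440
  (X=0, U=0, Z=1, Y=3, W=2, V=2) weight 1/1440
  (X=0, U=0, Z=1, Y=3, W=3, V=2) weight 1/1440
  (X=0, U=0, Z=1, Y=3, W=4, V=2) weight 1/1440
  (X=0, U=0, Z=1, Y=3, W=5, V=2) weight 1/1440
  (X=0, U=0, Z=2, Y=2, W=2, V=1) weight 1/480
  (X=0, U=0, Z=3, Y=2, W=2, V=0) weight 1/1440
  … 278 more
Group by Z:
  weight(Z=1) = 1/15
  weight(Z=2) = 1/6
  weight(Z=3) = 1/10
Total weight = 1/15 + 1/6 + 1/10 = 1/3
P(Z=1 | obs) = 1/15 / 1/3 = 1/5
P(Z=2 | obs) = 1/6 / 1/3 = 1/2
P(Z=3 | obs) = 1/10 / 1/3 = 3/10

P(Z = 2 | obs) = 1/2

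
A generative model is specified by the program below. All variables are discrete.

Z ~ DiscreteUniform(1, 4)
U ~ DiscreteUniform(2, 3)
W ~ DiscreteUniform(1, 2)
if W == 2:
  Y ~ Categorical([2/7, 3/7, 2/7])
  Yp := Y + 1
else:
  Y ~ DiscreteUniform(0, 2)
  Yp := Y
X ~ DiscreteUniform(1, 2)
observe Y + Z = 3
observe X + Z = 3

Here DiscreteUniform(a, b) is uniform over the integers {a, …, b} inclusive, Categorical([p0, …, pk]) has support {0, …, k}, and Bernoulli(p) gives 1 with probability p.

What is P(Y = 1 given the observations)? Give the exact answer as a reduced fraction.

Enumerate traces; 8 have nonzero weight after conditioning:
  (Z=1, U=2, W=1, Y=2, X=2) weight 1/96
  (Z=1, U=2, W=2, Y=2, X=2) weight 1/112
  (Z=1, U=3, W=1, Y=2, X=2) weight 1/96
  (Z=1, U=3, W=2, Y=2, X=2) weight 1/112
  (Z=2, U=2, W=1, Y=1, X=1) weight 1/96
  (Z=2, U=2, W=2, Y=1, X=1) weight 3/224
  (Z=2, U=3, W=1, Y=1, X=1) weight 1/96
  (Z=2, U=3, W=2, Y=1, X=1) weight 3/224
Group by Y:
  weight(Y=1) = 1/21
  weight(Y=2) = 13/336
Total weight = 1/21 + 13/336 = 29/336
P(Y=1 | obs) = 1/21 / 29/336 = 16/29
P(Y=2 | obs) = 13/336 / 29/336 = 13/29

P(Y = 1 | obs) = 16/29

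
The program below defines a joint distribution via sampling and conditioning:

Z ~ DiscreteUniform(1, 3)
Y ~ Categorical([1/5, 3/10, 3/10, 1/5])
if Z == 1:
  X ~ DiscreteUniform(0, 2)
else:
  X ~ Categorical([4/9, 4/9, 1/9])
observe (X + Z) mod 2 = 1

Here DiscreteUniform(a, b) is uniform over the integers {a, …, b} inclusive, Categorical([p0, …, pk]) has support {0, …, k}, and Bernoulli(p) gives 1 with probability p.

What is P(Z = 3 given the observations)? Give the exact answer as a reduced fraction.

Enumerate traces; 20 have nonzero weight after conditioning:
  (Z=1, Y=0, X=0) weight 1/45
  (Z=1, Y=0, X=2) weight 1/45
  (Z=1, Y=1, X=0) weight 1/30
  (Z=1, Y=1, X=2) weight 1/30
  (Z=1, Y=2, X=0) weight 1/30
  (Z=1, Y=2, X=2) weight 1/30
  (Z=1, Y=3, X=0) weight 1/45
  (Z=1, Y=3, X=2) weight 1/45
  (Z=2, Y=0, X=1) weight 4/135
  (Z=3, Y=0, X=0) weight 4/135
  … 10 more
Group by Z:
  weight(Z=1) = 2/9
  weight(Z=2) = 4/27
  weight(Z=3) = 5/27
Total weight = 2/9 + 4/27 + 5/27 = 5/9
P(Z=1 | obs) = 2/9 / 5/9 = 2/5
P(Z=2 | obs) = 4/27 / 5/9 = 4/15
P(Z=3 | obs) = 5/27 / 5/9 = 1/3

P(Z = 3 | obs) = 1/3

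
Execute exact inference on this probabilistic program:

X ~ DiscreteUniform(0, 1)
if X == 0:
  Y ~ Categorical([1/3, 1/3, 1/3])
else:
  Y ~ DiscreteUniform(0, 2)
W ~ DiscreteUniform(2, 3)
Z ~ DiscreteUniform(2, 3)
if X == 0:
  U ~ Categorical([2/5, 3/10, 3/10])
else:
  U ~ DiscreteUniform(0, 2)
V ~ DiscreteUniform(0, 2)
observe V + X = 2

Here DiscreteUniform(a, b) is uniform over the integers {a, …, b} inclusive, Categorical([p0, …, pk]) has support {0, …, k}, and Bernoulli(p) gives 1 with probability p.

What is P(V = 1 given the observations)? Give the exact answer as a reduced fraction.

P(V = 1 | obs) = 1/2

Enumerate traces; 72 have nonzero weight after conditioning:
  (X=0, Y=0, W=2, Z=2, U=0, V=2) weight 1/180
  (X=0, Y=0, W=2, Z=2, U=1, V=2) weight 1/240
  (X=0, Y=0, W=2, Z=2, U=2, V=2) weight 1/240
  (X=0, Y=0, W=2, Z=3, U=0, V=2) weight 1/180
  (X=0, Y=0, W=2, Z=3, U=1, V=2) weight 1/240
  (X=0, Y=0, W=2, Z=3, U=2, V=2) weight 1/240
  (X=0, Y=0, W=3, Z=2, U=0, V=2) weight 1/180
  (X=0, Y=0, W=3, Z=2, U=1, V=2) weight 1/240
  (X=1, Y=0, W=2, Z=2, U=0, V=1) weight 1/216
  … 63 more
Group by V:
  weight(V=1) = 1/6
  weight(V=2) = 1/6
Total weight = 1/6 + 1/6 = 1/3
P(V=1 | obs) = 1/6 / 1/3 = 1/2
P(V=2 | obs) = 1/6 / 1/3 = 1/2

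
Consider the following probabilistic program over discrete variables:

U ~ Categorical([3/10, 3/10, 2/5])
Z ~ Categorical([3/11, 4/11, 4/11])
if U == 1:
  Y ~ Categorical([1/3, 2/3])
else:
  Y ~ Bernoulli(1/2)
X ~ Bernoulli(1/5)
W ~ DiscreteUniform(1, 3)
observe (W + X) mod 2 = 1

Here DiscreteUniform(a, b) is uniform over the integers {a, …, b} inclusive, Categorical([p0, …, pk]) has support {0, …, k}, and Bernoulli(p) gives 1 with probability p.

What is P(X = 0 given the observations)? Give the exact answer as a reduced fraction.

P(X = 0 | obs) = 8/9

Enumerate traces; 54 have nonzero weight after conditioning:
  (U=0, Z=0, Y=0, X=0, W=1) weight 3/275
  (U=0, Z=0, Y=0, X=0, W=3) weight 3/275
  (U=0, Z=0, Y=0, X=1, W=2) weight 3/1100
  (U=0, Z=0, Y=1, X=0, W=1) weight 3/275
  (U=0, Z=0, Y=1, X=0, W=3) weight 3/275
  (U=0, Z=0, Y=1, X=1, W=2) weight 3/1100
  (U=0, Z=1, Y=0, X=0, W=1) weight 4/275
  (U=0, Z=1, Y=0, X=0, W=3) weight 4/275
  … 46 more
Group by X:
  weight(X=0) = 8/15
  weight(X=1) = 1/15
Total weight = 8/15 + 1/15 = 3/5
P(X=0 | obs) = 8/15 / 3/5 = 8/9
P(X=1 | obs) = 1/15 / 3/5 = 1/9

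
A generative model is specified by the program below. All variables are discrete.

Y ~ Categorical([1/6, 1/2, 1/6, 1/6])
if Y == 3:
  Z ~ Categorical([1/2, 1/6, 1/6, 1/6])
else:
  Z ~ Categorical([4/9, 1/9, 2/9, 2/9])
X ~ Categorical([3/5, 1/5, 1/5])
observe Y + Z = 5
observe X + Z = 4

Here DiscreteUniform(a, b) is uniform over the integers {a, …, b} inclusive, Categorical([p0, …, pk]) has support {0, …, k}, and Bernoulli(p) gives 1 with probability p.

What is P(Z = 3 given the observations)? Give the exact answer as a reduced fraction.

P(Z = 3 | obs) = 4/7

Enumerate traces; 2 have nonzero weight after conditioning:
  (Y=2, Z=3, X=1) weight 1/135
  (Y=3, Z=2, X=2) weight 1/180
Group by Z:
  weight(Z=2) = 1/180
  weight(Z=3) = 1/135
Total weight = 1/180 + 1/135 = 7/540
P(Z=2 | obs) = 1/180 / 7/540 = 3/7
P(Z=3 | obs) = 1/135 / 7/540 = 4/7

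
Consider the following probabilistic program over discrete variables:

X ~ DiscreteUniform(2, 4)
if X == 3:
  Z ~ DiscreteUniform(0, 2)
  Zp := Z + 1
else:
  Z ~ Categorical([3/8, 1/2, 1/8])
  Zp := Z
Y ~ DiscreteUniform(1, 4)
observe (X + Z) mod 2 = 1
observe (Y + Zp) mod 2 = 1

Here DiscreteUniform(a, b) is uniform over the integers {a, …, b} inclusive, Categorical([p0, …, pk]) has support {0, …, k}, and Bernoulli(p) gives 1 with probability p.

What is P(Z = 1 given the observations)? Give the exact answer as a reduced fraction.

P(Z = 1 | obs) = 3/5

Enumerate traces; 8 have nonzero weight after conditioning:
  (X=2, Z=1, Y=2) weight 1/24
  (X=2, Z=1, Y=4) weight 1/24
  (X=3, Z=0, Y=2) weight 1/36
  (X=3, Z=0, Y=4) weight 1/36
  (X=3, Z=2, Y=2) weight 1/36
  (X=3, Z=2, Y=4) weight 1/36
  (X=4, Z=1, Y=2) weight 1/24
  (X=4, Z=1, Y=4) weight 1/24
Group by Z:
  weight(Z=0) = 1/18
  weight(Z=1) = 1/6
  weight(Z=2) = 1/18
Total weight = 1/18 + 1/6 + 1/18 = 5/18
P(Z=0 | obs) = 1/18 / 5/18 = 1/5
P(Z=1 | obs) = 1/6 / 5/18 = 3/5
P(Z=2 | obs) = 1/18 / 5/18 = 1/5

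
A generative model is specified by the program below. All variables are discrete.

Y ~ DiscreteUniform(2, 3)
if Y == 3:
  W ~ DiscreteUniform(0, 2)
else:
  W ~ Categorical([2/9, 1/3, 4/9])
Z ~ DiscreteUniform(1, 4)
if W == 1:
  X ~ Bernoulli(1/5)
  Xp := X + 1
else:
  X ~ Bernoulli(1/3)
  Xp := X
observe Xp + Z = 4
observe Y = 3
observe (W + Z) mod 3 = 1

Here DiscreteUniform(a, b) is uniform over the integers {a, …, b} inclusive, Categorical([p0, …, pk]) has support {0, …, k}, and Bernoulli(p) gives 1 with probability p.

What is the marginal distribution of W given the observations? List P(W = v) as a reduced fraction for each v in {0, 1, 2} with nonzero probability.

P(W=0) = 5/11, P(W=1) = 6/11

Enumerate traces; 2 have nonzero weight after conditioning:
  (Y=3, W=0, Z=4, X=0) weight 1/36
  (Y=3, W=1, Z=3, X=0) weight 1/30
Group by W:
  weight(W=0) = 1/36
  weight(W=1) = 1/30
Total weight = 1/36 + 1/30 = 11/180
P(W=0 | obs) = 1/36 / 11/180 = 5/11
P(W=1 | obs) = 1/30 / 11/180 = 6/11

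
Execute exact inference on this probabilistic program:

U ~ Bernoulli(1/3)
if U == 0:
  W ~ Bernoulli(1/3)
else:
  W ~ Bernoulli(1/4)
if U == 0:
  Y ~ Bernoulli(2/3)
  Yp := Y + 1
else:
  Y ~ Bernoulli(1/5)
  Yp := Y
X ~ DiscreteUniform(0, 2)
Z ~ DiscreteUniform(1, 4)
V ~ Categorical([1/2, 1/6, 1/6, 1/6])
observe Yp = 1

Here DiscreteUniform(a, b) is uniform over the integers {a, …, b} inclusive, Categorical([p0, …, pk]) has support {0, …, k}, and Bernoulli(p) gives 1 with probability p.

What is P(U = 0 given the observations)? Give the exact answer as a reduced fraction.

Enumerate traces; 192 have nonzero weight after conditioning:
  (U=0, W=0, Y=0, X=0, Z=1, V=0) weight 1/162
  (U=0, W=0, Y=0, X=0, Z=1, V=1) weight 1/486
  (U=0, W=0, Y=0, X=0, Z=1, V=2) weight 1/486
  (U=0, W=0, Y=0, X=0, Z=1, V=3) weight 1/486
  (U=0, W=0, Y=0, X=0, Z=2, V=0) weight 1/162
  (U=0, W=0, Y=0, X=0, Z=2, V=1) weight 1/486
  (U=0, W=0, Y=0, X=0, Z=2, V=2) weight 1/486
  (U=0, W=0, Y=0, X=0, Z=2, V=3) weight 1/486
  (U=1, W=0, Y=1, X=0, Z=1, V=0) weight 1/480
  … 183 more
Group by U:
  weight(U=0) = 2/9
  weight(U=1) = 1/15
Total weight = 2/9 + 1/15 = 13/45
P(U=0 | obs) = 2/9 / 13/45 = 10/13
P(U=1 | obs) = 1/15 / 13/45 = 3/13

P(U = 0 | obs) = 10/13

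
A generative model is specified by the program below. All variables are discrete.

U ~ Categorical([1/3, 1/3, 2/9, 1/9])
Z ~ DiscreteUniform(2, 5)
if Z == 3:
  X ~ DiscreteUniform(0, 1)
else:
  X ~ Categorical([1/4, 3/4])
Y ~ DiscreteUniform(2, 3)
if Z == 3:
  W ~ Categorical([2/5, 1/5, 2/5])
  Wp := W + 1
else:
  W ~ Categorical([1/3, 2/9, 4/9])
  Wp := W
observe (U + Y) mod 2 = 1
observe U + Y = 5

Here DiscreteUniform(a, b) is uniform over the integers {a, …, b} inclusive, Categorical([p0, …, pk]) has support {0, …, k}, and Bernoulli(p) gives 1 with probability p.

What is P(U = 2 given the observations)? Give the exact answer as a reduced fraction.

P(U = 2 | obs) = 2/3

Enumerate traces; 48 have nonzero weight after conditioning:
  (U=2, Z=2, X=0, Y=3, W=0) weight 1/432
  (U=2, Z=2, X=0, Y=3, W=1) weight 1/648
  (U=2, Z=2, X=0, Y=3, W=2) weight 1/324
  (U=2, Z=2, X=1, Y=3, W=0) weight 1/144
  (U=2, Z=2, X=1, Y=3, W=1) weight 1/216
  (U=2, Z=2, X=1, Y=3, W=2) weight 1/108
  (U=2, Z=3, X=0, Y=3, W=0) weight 1/180
  (U=2, Z=3, X=0, Y=3, W=1) weight 1/360
  (U=3, Z=2, X=0, Y=2, W=0) weight 1/864
  … 39 more
Group by U:
  weight(U=2) = 1/9
  weight(U=3) = 1/18
Total weight = 1/9 + 1/18 = 1/6
P(U=2 | obs) = 1/9 / 1/6 = 2/3
P(U=3 | obs) = 1/18 / 1/6 = 1/3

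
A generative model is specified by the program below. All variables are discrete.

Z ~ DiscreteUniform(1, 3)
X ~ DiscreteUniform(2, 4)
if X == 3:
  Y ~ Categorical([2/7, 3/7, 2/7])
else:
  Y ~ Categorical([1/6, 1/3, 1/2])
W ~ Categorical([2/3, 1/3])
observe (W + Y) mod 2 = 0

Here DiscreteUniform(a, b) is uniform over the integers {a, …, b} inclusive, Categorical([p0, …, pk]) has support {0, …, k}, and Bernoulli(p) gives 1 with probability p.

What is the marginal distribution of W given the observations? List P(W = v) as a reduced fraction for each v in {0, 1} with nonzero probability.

P(W=0) = 80/103, P(W=1) = 23/103

Enumerate traces; 27 have nonzero weight after conditioning:
  (Z=1, X=2, Y=0, W=0) weight 1/81
  (Z=1, X=2, Y=1, W=1) weight 1/81
  (Z=1, X=2, Y=2, W=0) weight 1/27
  (Z=1, X=3, Y=0, W=0) weight 4/189
  (Z=1, X=3, Y=1, W=1) weight 1/63
  (Z=1, X=3, Y=2, W=0) weight 4/189
  (Z=1, X=4, Y=0, W=0) weight 1/81
  (Z=1, X=4, Y=1, W=1) weight 1/81
  … 19 more
Group by W:
  weight(W=0) = 80/189
  weight(W=1) = 23/189
Total weight = 80/189 + 23/189 = 103/189
P(W=0 | obs) = 80/189 / 103/189 = 80/103
P(W=1 | obs) = 23/189 / 103/189 = 23/103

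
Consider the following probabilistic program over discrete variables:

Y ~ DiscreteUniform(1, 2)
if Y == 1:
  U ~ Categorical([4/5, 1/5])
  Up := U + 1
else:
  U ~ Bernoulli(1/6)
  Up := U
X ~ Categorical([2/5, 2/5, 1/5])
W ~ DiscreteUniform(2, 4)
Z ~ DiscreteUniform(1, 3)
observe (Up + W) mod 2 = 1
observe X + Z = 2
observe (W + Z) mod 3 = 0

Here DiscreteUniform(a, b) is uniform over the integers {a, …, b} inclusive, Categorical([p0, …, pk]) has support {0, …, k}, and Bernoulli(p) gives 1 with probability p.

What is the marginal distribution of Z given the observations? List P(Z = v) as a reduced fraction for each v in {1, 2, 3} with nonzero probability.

Enumerate traces; 4 have nonzero weight after conditioning:
  (Y=1, U=0, X=0, W=4, Z=2) weight 4/225
  (Y=1, U=0, X=1, W=2, Z=1) weight 4/225
  (Y=2, U=1, X=0, W=4, Z=2) weight 1/270
  (Y=2, U=1, X=1, W=2, Z=1) weight 1/270
Group by Z:
  weight(Z=1) = 29/1350
  weight(Z=2) = 29/1350
Total weight = 29/1350 + 29/1350 = 29/675
P(Z=1 | obs) = 29/1350 / 29/675 = 1/2
P(Z=2 | obs) = 29/1350 / 29/675 = 1/2

P(Z=1) = 1/2, P(Z=2) = 1/2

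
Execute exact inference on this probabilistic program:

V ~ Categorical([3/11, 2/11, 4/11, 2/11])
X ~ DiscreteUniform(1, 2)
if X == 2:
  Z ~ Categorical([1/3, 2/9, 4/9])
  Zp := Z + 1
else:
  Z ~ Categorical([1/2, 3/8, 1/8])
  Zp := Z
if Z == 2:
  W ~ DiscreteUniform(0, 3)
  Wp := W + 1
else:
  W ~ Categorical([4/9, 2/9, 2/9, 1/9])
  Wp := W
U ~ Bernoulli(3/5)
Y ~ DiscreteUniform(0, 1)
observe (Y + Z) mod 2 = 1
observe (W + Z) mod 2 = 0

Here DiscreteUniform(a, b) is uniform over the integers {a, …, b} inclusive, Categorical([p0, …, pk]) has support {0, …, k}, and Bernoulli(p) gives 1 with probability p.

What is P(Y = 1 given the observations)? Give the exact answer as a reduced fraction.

Enumerate traces; 96 have nonzero weight after conditioning:
  (V=0, X=1, Z=0, W=0, U=0, Y=1) weight 1/165
  (V=0, X=1, Z=0, W=0, U=1, Y=1) weight 1/110
  (V=0, X=1, Z=0, W=2, U=0, Y=1) weight 1/330
  (V=0, X=1, Z=0, W=2, U=1, Y=1) weight 1/220
  (V=0, X=1, Z=1, W=1, U=0, Y=0) weight 1/440
  (V=0, X=1, Z=1, W=1, U=1, Y=0) weight 3/880
  (V=0, X=1, Z=1, W=3, U=0, Y=0) weight 1/880
  (V=0, X=1, Z=1, W=3, U=1, Y=0) weight 3/1760
  … 88 more
Group by Y:
  weight(Y=0) = 43/864
  weight(Y=1) = 121/576
Total weight = 43/864 + 121/576 = 449/1728
P(Y=0 | obs) = 43/864 / 449/1728 = 86/449
P(Y=1 | obs) = 121/576 / 449/1728 = 363/449

P(Y = 1 | obs) = 363/449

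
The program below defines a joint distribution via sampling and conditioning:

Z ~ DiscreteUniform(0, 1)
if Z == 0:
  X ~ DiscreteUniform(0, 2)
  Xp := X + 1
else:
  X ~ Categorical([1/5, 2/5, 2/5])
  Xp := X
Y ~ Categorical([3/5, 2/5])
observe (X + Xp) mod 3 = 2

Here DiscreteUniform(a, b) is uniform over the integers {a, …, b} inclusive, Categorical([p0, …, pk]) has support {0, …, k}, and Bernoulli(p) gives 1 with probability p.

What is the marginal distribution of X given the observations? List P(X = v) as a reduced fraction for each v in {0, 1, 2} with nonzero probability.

Enumerate traces; 4 have nonzero weight after conditioning:
  (Z=0, X=2, Y=0) weight 1/10
  (Z=0, X=2, Y=1) weight 1/15
  (Z=1, X=1, Y=0) weight 3/25
  (Z=1, X=1, Y=1) weight 2/25
Group by X:
  weight(X=1) = 1/5
  weight(X=2) = 1/6
Total weight = 1/5 + 1/6 = 11/30
P(X=1 | obs) = 1/5 / 11/30 = 6/11
P(X=2 | obs) = 1/6 / 11/30 = 5/11

P(X=1) = 6/11, P(X=2) = 5/11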